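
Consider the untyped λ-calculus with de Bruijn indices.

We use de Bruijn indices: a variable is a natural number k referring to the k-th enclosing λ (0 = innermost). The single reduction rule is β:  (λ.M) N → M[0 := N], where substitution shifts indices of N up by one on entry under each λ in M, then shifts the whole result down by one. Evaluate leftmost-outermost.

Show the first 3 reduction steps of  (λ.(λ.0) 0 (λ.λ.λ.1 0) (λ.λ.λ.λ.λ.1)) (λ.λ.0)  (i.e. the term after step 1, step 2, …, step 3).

  start: (λ.(λ.0) 0 (λ.λ.λ.1 0) (λ.λ.λ.λ.λ.1)) (λ.λ.0)
  [1] (λ.0) (λ.λ.0) (λ.λ.λ.1 0) (λ.λ.λ.λ.λ.1)
  [2] (λ.λ.0) (λ.λ.λ.1 0) (λ.λ.λ.λ.λ.1)
  [3] (λ.0) (λ.λ.λ.λ.λ.1)

Answer: after 3 steps: (λ.0) (λ.λ.λ.λ.λ.1)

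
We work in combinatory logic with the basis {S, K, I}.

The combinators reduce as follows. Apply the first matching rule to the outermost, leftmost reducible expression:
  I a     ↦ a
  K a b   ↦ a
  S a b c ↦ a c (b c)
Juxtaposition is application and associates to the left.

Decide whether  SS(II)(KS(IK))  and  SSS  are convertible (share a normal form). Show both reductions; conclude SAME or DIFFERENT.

Term A:
  start: SS(II)(KS(IK))
  →1  S(KS(IK))(II(KS(IK)))
  →2  SS(II(KS(IK)))
  →3  SS(I(KS(IK)))
  →4  SS(KS(IK))
  →5  SSS

Term B:
  start: SSS

Answer: SAME — A ⇓ SSS, B ⇓ SSS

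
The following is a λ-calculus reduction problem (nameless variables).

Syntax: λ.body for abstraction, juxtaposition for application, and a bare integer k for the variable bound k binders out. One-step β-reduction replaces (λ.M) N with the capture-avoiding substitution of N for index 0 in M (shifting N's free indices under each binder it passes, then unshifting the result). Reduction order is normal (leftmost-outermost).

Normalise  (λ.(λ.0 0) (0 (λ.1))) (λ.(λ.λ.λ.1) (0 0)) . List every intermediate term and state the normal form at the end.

  start: (λ.(λ.0 0) (0 (λ.1))) (λ.(λ.λ.λ.1) (0 0))
  [1] (λ.0 0) ((λ.(λ.λ.λ.1) (0 0)) (λ.λ.(λ.λ.λ.1) (0 0)))
  [2] (λ.(λ.λ.λ.1) (0 0)) (λ.λ.(λ.λ.λ.1) (0 0)) ((λ.(λ.λ.λ.1) (0 0)) (λ.λ.(λ.λ.λ.1) (0 0)))
  [3] (λ.λ.λ.1) ((λ.λ.(λ.λ.λ.1) (0 0)) (λ.λ.(λ.λ.λ.1) (0 0))) ((λ.(λ.λ.λ.1) (0 0)) (λ.λ.(λ.λ.λ.1) (0 0)))
  [4] (λ.λ.1) ((λ.(λ.λ.λ.1) (0 0)) (λ.λ.(λ.λ.λ.1) (0 0)))
  [5] λ.(λ.(λ.λ.λ.1) (0 0)) (λ.λ.(λ.λ.λ.1) (0 0))
  [6] λ.(λ.λ.λ.1) ((λ.λ.(λ.λ.λ.1) (0 0)) (λ.λ.(λ.λ.λ.1) (0 0)))
  [7] λ.λ.λ.1

Answer: normal form = λ.λ.λ.1  (in 7 steps)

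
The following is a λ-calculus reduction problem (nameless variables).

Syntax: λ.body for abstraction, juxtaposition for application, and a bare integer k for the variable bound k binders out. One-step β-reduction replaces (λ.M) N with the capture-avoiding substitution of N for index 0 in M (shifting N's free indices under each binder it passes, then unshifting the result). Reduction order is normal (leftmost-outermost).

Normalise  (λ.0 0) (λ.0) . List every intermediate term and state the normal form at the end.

  start: (λ.0 0) (λ.0)
  step 1: (λ.0) (λ.0)
  step 2: λ.0

Answer: normal form = λ.0  (in 2 steps)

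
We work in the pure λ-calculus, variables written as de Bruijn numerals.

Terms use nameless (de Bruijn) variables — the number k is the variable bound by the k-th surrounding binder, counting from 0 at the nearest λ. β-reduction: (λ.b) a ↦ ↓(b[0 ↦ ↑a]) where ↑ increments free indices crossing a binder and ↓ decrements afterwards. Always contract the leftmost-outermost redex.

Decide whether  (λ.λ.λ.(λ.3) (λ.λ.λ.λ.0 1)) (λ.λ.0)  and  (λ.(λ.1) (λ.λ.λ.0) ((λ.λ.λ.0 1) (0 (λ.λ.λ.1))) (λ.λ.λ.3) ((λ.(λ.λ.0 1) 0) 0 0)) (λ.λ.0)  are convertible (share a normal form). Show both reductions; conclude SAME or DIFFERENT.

Term A:
  start: (λ.λ.λ.(λ.3) (λ.λ.λ.λ.0 1)) (λ.λ.0)
  step 1: λ.λ.(λ.λ.λ.0) (λ.λ.λ.λ.0 1)
  step 2: λ.λ.λ.λ.0

Term B:
  start: (λ.(λ.1) (λ.λ.λ.0) ((λ.λ.λ.0 1) (0 (λ.λ.λ.1))) (λ.λ.λ.3) ((λ.(λ.λ.0 1) 0) 0 0)) (λ.λ.0)
  step 1: (λ.λ.λ.0) (λ.λ.λ.0) ((λ.λ.λ.0 1) ((λ.λ.0) (λ.λ.λ.1))) (λ.λ.λ.λ.λ.0) ((λ.(λ.λ.0 1) 0) (λ.λ.0) (λ.λ.0))
  step 2: (λ.λ.0) ((λ.λ.λ.0 1) ((λ.λ.0) (λ.λ.λ.1))) (λ.λ.λ.λ.λ.0) ((λ.(λ.λ.0 1) 0) (λ.λ.0) (λ.λ.0))
  step 3: (λ.0) (λ.λ.λ.λ.λ.0) ((λ.(λ.λ.0 1) 0) (λ.λ.0) (λ.λ.0))
  step 4: (λ.λ.λ.λ.λ.0) ((λ.(λ.λ.0 1) 0) (λ.λ.0) (λ.λ.0))
  step 5: λ.λ.λ.λ.0

Answer: SAME — A ⇓ λ.λ.λ.λ.0, B ⇓ λ.λ.λ.λ.0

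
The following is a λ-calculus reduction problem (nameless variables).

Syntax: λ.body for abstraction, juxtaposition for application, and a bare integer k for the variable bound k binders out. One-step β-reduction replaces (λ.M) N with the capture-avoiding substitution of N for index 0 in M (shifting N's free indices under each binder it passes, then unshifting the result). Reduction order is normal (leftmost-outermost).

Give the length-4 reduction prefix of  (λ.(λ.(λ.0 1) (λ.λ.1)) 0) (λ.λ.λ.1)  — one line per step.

Answer: after 4 steps: λ.λ.λ.λ.1

Reduction:
  start: (λ.(λ.(λ.0 1) (λ.λ.1)) 0) (λ.λ.λ.1)
  →1  (λ.(λ.0 1) (λ.λ.1)) (λ.λ.λ.1)
  →2  (λ.0 (λ.λ.λ.1)) (λ.λ.1)
  →3  (λ.λ.1) (λ.λ.λ.1)
  →4  λ.λ.λ.λ.1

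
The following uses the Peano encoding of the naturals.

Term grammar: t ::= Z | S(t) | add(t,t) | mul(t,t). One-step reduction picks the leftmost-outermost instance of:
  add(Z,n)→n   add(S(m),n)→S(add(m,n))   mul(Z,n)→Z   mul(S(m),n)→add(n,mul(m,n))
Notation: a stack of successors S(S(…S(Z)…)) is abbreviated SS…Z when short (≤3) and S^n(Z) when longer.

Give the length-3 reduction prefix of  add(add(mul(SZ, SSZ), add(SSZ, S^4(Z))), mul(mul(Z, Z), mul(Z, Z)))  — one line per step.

  start: add(add(mul(SZ, SSZ), add(SSZ, S^4(Z))), mul(mul(Z, Z), mul(Z, Z)))
  [1] add(add(add(SSZ, mul(Z, SSZ)), add(SSZ, S^4(Z))), mul(mul(Z, Z), mul(Z, Z)))
  [2] add(add(S(add(SZ, mul(Z, SSZ))), add(SSZ, S^4(Z))), mul(mul(Z, Z), mul(Z, Z)))
  [3] add(S(add(add(SZ, mul(Z, SSZ)), add(SSZ, S^4(Z)))), mul(mul(Z, Z), mul(Z, Z)))

Answer: after 3 steps: add(S(add(add(SZ, mul(Z, SSZ)), add(SSZ, S^4(Z)))), mul(mul(Z, Z), mul(Z, Z)))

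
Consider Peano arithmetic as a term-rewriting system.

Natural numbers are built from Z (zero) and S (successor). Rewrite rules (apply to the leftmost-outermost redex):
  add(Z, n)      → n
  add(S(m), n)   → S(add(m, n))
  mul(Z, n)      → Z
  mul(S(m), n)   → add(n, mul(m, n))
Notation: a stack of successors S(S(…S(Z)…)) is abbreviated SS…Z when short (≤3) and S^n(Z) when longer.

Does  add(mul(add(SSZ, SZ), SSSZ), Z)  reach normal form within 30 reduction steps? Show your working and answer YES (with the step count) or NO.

  start: add(mul(add(SSZ, SZ), SSSZ), Z)
  →1  add(mul(S(add(SZ, SZ)), SSSZ), Z)
  →2  add(add(SSSZ, mul(add(SZ, SZ), SSSZ)), Z)
  →3  add(S(add(SSZ, mul(add(SZ, SZ), SSSZ))), Z)
  →4  S(add(add(SSZ, mul(add(SZ, SZ), SSSZ)), Z))
  →5  S(add(S(add(SZ, mul(add(SZ, SZ), SSSZ))), Z))
  →6  S(S(add(add(SZ, mul(add(SZ, SZ), SSSZ)), Z)))
  →7  S(S(add(S(add(Z, mul(add(SZ, SZ), SSSZ))), Z)))
  →8  S(S(S(add(add(Z, mul(add(SZ, SZ), SSSZ)), Z))))
  →9  S(S(S(add(mul(add(SZ, SZ), SSSZ), Z))))
  →10  S(S(S(add(mul(S(add(Z, SZ)), SSSZ), Z))))
  →11  S(S(S(add(add(SSSZ, mul(add(Z, SZ), SSSZ)), Z))))
  →12  S(S(S(add(S(add(SSZ, mul(add(Z, SZ), SSSZ))), Z))))
  →13  S(S(S(S(add(add(SSZ, mul(add(Z, SZ), SSSZ)), Z)))))
  →14  S(S(S(S(add(S(add(SZ, mul(add(Z, SZ), SSSZ))), Z)))))
  →15  S(S(S(S(S(add(add(SZ, mul(add(Z, SZ), SSSZ)), Z))))))
  →16  S(S(S(S(S(add(S(add(Z, mul(add(Z, SZ), SSSZ))), Z))))))
  →17  S(S(S(S(S(S(add(add(Z, mul(add(Z, SZ), SSSZ)), Z)))))))
  →18  S(S(S(S(S(S(add(mul(add(Z, SZ), SSSZ), Z)))))))
  →19  S(S(S(S(S(S(add(mul(SZ, SSSZ), Z)))))))
  →20  S(S(S(S(S(S(add(add(SSSZ, mul(Z, SSSZ)), Z)))))))
  →21  S(S(S(S(S(S(add(S(add(SSZ, mul(Z, SSSZ))), Z)))))))
  →22  S(S(S(S(S(S(S(add(add(SSZ, mul(Z, SSSZ)), Z))))))))
  →23  S(S(S(S(S(S(S(add(S(add(SZ, mul(Z, SSSZ))), Z))))))))
  →24  S(S(S(S(S(S(S(S(add(add(SZ, mul(Z, SSSZ)), Z)))))))))
  →25  S(S(S(S(S(S(S(S(add(S(add(Z, mul(Z, SSSZ))), Z)))))))))
  →26  S(S(S(S(S(S(S(S(S(add(add(Z, mul(Z, SSSZ)), Z))))))))))
  →27  S(S(S(S(S(S(S(S(S(add(mul(Z, SSSZ), Z))))))))))
  →28  S(S(S(S(S(S(S(S(S(add(Z, Z))))))))))
  →29  S^9(Z)

Answer: YES — reaches normal form S^9(Z) in 29 ≤ 30 steps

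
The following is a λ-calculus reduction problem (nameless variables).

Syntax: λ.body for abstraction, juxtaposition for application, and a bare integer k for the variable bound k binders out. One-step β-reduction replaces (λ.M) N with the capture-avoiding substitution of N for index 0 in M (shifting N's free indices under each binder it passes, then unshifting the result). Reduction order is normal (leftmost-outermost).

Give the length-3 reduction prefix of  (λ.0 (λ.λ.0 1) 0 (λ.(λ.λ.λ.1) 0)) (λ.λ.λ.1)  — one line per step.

Answer: after 3 steps: (λ.λ.λ.λ.1) (λ.(λ.λ.λ.1) 0)

Working:
  start: (λ.0 (λ.λ.0 1) 0 (λ.(λ.λ.λ.1) 0)) (λ.λ.λ.1)
  [1] (λ.λ.λ.1) (λ.λ.0 1) (λ.λ.λ.1) (λ.(λ.λ.λ.1) 0)
  [2] (λ.λ.1) (λ.λ.λ.1) (λ.(λ.λ.λ.1) 0)
  [3] (λ.λ.λ.λ.1) (λ.(λ.λ.λ.1) 0)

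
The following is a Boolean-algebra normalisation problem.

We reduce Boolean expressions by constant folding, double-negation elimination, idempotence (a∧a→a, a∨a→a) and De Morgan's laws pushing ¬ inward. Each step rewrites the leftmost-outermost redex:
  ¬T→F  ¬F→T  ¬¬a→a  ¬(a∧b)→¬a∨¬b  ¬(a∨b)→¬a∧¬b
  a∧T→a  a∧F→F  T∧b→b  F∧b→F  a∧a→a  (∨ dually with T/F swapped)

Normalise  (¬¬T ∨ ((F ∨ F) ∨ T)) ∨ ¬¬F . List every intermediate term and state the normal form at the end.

Answer: normal form = T  (in 3 steps)

Derivation:
  start: (¬¬T ∨ ((F ∨ F) ∨ T)) ∨ ¬¬F
  →1  (T ∨ ((F ∨ F) ∨ T)) ∨ ¬¬F
  →2  T ∨ ¬¬F
  →3  T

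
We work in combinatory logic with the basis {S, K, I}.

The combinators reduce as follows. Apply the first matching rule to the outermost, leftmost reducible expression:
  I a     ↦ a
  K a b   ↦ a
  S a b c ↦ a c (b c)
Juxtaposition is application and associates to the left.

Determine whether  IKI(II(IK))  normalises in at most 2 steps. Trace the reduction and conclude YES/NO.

Answer: YES — reaches normal form I in 2 ≤ 2 steps

Working:
  start: IKI(II(IK))
  step 1: KI(II(IK))
  step 2: I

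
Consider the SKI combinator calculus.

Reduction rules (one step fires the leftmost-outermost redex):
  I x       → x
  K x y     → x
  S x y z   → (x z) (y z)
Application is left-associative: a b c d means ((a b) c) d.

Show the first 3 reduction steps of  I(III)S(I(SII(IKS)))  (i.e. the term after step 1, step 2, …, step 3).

  start: I(III)S(I(SII(IKS)))
  →1  IIIS(I(SII(IKS)))
  →2  IIS(I(SII(IKS)))
  →3  IS(I(SII(IKS)))

Answer: after 3 steps: IS(I(SII(IKS)))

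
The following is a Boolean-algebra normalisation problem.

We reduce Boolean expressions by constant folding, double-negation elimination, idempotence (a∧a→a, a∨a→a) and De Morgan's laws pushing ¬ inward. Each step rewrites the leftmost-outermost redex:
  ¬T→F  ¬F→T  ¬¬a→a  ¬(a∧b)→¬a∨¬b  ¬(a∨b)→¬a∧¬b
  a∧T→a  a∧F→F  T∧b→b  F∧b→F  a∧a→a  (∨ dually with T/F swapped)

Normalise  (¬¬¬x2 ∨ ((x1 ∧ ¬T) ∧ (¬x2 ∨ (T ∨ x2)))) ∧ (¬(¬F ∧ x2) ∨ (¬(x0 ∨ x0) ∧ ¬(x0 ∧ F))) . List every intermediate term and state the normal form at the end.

Answer: normal form = ¬x2 ∧ (¬x2 ∨ ¬x0)  (in 14 steps)

Working:
  start: (¬¬¬x2 ∨ ((x1 ∧ ¬T) ∧ (¬x2 ∨ (T ∨ x2)))) ∧ (¬(¬F ∧ x2) ∨ (¬(x0 ∨ x0) ∧ ¬(x0 ∧ F)))
  step 1: (¬x2 ∨ ((x1 ∧ ¬T) ∧ (¬x2 ∨ (T ∨ x2)))) ∧ (¬(¬F ∧ x2) ∨ (¬(x0 ∨ x0) ∧ ¬(x0 ∧ F)))
  step 2: (¬x2 ∨ ((x1 ∧ F) ∧ (¬x2 ∨ (T ∨ x2)))) ∧ (¬(¬F ∧ x2) ∨ (¬(x0 ∨ x0) ∧ ¬(x0 ∧ F)))
  step 3: (¬x2 ∨ (F ∧ (¬x2 ∨ (T ∨ x2)))) ∧ (¬(¬F ∧ x2) ∨ (¬(x0 ∨ x0) ∧ ¬(x0 ∧ F)))
  step 4: (¬x2 ∨ F) ∧ (¬(¬F ∧ x2) ∨ (¬(x0 ∨ x0) ∧ ¬(x0 ∧ F)))
  step 5: ¬x2 ∧ (¬(¬F ∧ x2) ∨ (¬(x0 ∨ x0) ∧ ¬(x0 ∧ F)))
  step 6: ¬x2 ∧ ((¬¬F ∨ ¬x2) ∨ (¬(x0 ∨ x0) ∧ ¬(x0 ∧ F)))
  step 7: ¬x2 ∧ ((F ∨ ¬x2) ∨ (¬(x0 ∨ x0) ∧ ¬(x0 ∧ F)))
  step 8: ¬x2 ∧ (¬x2 ∨ (¬(x0 ∨ x0) ∧ ¬(x0 ∧ F)))
  step 9: ¬x2 ∧ (¬x2 ∨ ((¬x0 ∧ ¬x0) ∧ ¬(x0 ∧ F)))
  step 10: ¬x2 ∧ (¬x2 ∨ (¬x0 ∧ ¬(x0 ∧ F)))
  step 11: ¬x2 ∧ (¬x2 ∨ (¬x0 ∧ (¬x0 ∨ ¬F)))
  step 12: ¬x2 ∧ (¬x2 ∨ (¬x0 ∧ (¬x0 ∨ T)))
  step 13: ¬x2 ∧ (¬x2 ∨ (¬x0 ∧ T))
  step 14: ¬x2 ∧ (¬x2 ∨ ¬x0)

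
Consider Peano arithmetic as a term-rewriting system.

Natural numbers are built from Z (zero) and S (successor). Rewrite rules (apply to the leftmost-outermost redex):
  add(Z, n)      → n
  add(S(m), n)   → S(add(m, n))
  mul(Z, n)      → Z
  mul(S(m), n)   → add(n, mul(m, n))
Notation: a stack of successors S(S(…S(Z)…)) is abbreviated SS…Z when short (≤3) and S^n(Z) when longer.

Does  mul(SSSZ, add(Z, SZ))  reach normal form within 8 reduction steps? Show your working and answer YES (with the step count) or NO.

  start: mul(SSSZ, add(Z, SZ))
  step 1: add(add(Z, SZ), mul(SSZ, add(Z, SZ)))
  step 2: add(SZ, mul(SSZ, add(Z, SZ)))
  step 3: S(add(Z, mul(SSZ, add(Z, SZ))))
  step 4: S(mul(SSZ, add(Z, SZ)))
  step 5: S(add(add(Z, SZ), mul(SZ, add(Z, SZ))))
  step 6: S(add(SZ, mul(SZ, add(Z, SZ))))
  step 7: S(S(add(Z, mul(SZ, add(Z, SZ)))))
  step 8: S(S(mul(SZ, add(Z, SZ))))

Answer: NO — after 8 steps the term is S(S(mul(SZ, add(Z, SZ)))), not yet normal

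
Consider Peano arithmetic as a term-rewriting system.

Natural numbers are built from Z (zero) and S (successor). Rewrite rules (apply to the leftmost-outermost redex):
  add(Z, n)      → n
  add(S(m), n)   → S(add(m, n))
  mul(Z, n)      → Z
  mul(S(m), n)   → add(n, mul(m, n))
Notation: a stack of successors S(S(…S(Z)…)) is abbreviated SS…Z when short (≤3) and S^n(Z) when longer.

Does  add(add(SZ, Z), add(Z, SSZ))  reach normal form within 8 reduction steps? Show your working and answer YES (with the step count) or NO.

  start: add(add(SZ, Z), add(Z, SSZ))
  [1] add(S(add(Z, Z)), add(Z, SSZ))
  [2] S(add(add(Z, Z), add(Z, SSZ)))
  [3] S(add(Z, add(Z, SSZ)))
  [4] S(add(Z, SSZ))
  [5] SSSZ

Answer: YES — reaches normal form SSSZ in 5 ≤ 8 steps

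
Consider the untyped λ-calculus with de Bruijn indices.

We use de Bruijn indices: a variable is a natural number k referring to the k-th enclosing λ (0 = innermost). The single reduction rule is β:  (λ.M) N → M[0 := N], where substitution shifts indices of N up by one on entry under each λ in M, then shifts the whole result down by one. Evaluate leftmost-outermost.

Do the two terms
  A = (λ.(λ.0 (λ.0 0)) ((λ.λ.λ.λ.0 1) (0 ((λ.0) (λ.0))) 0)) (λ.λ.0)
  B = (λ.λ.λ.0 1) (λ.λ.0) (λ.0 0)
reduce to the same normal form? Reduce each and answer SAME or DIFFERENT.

Answer: SAME — A ⇓ λ.0 (λ.0 0), B ⇓ λ.0 (λ.0 0)

Working:
Term A:
  start: (λ.(λ.0 (λ.0 0)) ((λ.λ.λ.λ.0 1) (0 ((λ.0) (λ.0))) 0)) (λ.λ.0)
  [1] (λ.0 (λ.0 0)) ((λ.λ.λ.λ.0 1) ((λ.λ.0) ((λ.0) (λ.0))) (λ.λ.0))
  [2] (λ.λ.λ.λ.0 1) ((λ.λ.0) ((λ.0) (λ.0))) (λ.λ.0) (λ.0 0)
  [3] (λ.λ.λ.0 1) (λ.λ.0) (λ.0 0)
  [4] (λ.λ.0 1) (λ.0 0)
  [5] λ.0 (λ.0 0)

Term B:
  start: (λ.λ.λ.0 1) (λ.λ.0) (λ.0 0)
  [1] (λ.λ.0 1) (λ.0 0)
  [2] λ.0 (λ.0 0)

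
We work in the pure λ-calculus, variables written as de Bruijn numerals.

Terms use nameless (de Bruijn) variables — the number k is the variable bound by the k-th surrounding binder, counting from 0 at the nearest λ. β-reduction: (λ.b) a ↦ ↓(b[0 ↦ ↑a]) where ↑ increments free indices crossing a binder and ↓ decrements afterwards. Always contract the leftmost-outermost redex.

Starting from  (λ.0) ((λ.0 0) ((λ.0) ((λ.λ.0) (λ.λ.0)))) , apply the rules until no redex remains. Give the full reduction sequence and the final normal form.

Answer: normal form = λ.0  (in 7 steps)

Working:
  start: (λ.0) ((λ.0 0) ((λ.0) ((λ.λ.0) (λ.λ.0))))
  step 1: (λ.0 0) ((λ.0) ((λ.λ.0) (λ.λ.0)))
  step 2: (λ.0) ((λ.λ.0) (λ.λ.0)) ((λ.0) ((λ.λ.0) (λ.λ.0)))
  step 3: (λ.λ.0) (λ.λ.0) ((λ.0) ((λ.λ.0) (λ.λ.0)))
  step 4: (λ.0) ((λ.0) ((λ.λ.0) (λ.λ.0)))
  step 5: (λ.0) ((λ.λ.0) (λ.λ.0))
  step 6: (λ.λ.0) (λ.λ.0)
  step 7: λ.0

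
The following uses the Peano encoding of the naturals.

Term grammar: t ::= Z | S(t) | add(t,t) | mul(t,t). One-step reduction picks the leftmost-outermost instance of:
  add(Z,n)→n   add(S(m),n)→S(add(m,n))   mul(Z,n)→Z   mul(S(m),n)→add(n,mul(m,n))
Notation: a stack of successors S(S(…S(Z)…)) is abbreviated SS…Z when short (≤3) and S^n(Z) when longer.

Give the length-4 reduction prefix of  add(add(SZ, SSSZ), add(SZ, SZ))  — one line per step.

Answer: after 4 steps: S(S(add(SSZ, add(SZ, SZ))))

Reduction:
  start: add(add(SZ, SSSZ), add(SZ, SZ))
  →1  add(S(add(Z, SSSZ)), add(SZ, SZ))
  →2  S(add(add(Z, SSSZ), add(SZ, SZ)))
  →3  S(add(SSSZ, add(SZ, SZ)))
  →4  S(S(add(SSZ, add(SZ, SZ))))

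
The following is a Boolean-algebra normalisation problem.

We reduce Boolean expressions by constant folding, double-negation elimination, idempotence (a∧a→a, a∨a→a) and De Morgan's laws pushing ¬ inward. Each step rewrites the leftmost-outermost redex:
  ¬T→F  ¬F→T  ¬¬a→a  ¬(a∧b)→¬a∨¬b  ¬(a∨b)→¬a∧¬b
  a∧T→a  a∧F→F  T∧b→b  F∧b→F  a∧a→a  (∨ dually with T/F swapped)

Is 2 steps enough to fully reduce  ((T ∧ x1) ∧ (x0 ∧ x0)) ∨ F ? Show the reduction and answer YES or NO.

Answer: NO — after 2 steps the term is x1 ∧ (x0 ∧ x0), not yet normal

Derivation:
  start: ((T ∧ x1) ∧ (x0 ∧ x0)) ∨ F
  step 1: (T ∧ x1) ∧ (x0 ∧ x0)
  step 2: x1 ∧ (x0 ∧ x0)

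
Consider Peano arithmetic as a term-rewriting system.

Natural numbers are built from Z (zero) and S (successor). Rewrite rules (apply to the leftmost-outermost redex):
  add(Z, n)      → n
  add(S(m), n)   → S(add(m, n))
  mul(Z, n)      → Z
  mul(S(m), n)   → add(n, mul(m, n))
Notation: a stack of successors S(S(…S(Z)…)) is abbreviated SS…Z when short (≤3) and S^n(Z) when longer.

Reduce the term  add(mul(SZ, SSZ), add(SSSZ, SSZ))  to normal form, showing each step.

  start: add(mul(SZ, SSZ), add(SSSZ, SSZ))
  →1  add(add(SSZ, mul(Z, SSZ)), add(SSSZ, SSZ))
  →2  add(S(add(SZ, mul(Z, SSZ))), add(SSSZ, SSZ))
  →3  S(add(add(SZ, mul(Z, SSZ)), add(SSSZ, SSZ)))
  →4  S(add(S(add(Z, mul(Z, SSZ))), add(SSSZ, SSZ)))
  →5  S(S(add(add(Z, mul(Z, SSZ)), add(SSSZ, SSZ))))
  →6  S(S(add(mul(Z, SSZ), add(SSSZ, SSZ))))
  →7  S(S(add(Z, add(SSSZ, SSZ))))
  →8  S(S(add(SSSZ, SSZ)))
  →9  S(S(S(add(SSZ, SSZ))))
  →10  S(S(S(S(add(SZ, SSZ)))))
  →11  S(S(S(S(S(add(Z, SSZ))))))
  →12  S^7(Z)

Answer: normal form = S^7(Z)  (in 12 steps)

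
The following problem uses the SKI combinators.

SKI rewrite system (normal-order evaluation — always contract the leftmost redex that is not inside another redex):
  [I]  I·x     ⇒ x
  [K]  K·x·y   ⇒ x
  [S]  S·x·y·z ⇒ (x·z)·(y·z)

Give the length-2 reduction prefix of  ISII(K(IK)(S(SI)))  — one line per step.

Answer: after 2 steps: I(K(IK)(S(SI)))(I(K(IK)(S(SI))))

Working:
  start: ISII(K(IK)(S(SI)))
  step 1: SII(K(IK)(S(SI)))
  step 2: I(K(IK)(S(SI)))(I(K(IK)(S(SI))))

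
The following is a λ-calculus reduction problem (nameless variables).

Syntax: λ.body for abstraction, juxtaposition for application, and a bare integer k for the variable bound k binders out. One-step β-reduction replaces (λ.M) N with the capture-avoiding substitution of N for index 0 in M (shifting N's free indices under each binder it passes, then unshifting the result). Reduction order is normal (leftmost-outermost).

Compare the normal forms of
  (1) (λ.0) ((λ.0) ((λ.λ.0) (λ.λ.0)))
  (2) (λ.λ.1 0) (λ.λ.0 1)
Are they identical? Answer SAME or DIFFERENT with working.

Answer: DIFFERENT — A ⇓ λ.0, B ⇓ λ.λ.0 1

Reduction:
Term A:
  start: (λ.0) ((λ.0) ((λ.λ.0) (λ.λ.0)))
  step 1: (λ.0) ((λ.λ.0) (λ.λ.0))
  step 2: (λ.λ.0) (λ.λ.0)
  step 3: λ.0

Term B:
  start: (λ.λ.1 0) (λ.λ.0 1)
  step 1: λ.(λ.λ.0 1) 0
  step 2: λ.λ.0 1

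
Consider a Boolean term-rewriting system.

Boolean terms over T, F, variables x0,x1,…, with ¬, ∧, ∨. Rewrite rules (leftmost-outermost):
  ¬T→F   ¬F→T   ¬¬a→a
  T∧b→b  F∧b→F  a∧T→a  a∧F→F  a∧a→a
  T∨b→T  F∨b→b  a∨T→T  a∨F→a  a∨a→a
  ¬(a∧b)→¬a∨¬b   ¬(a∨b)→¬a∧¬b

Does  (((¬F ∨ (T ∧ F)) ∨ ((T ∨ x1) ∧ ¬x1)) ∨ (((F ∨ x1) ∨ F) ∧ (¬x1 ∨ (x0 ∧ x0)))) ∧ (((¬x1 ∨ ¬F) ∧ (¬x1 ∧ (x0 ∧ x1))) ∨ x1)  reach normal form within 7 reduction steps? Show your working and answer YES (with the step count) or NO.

Answer: NO — after 7 steps the term is (T ∧ (¬x1 ∧ (x0 ∧ x1))) ∨ x1, not yet normal

Derivation:
  start: (((¬F ∨ (T ∧ F)) ∨ ((T ∨ x1) ∧ ¬x1)) ∨ (((F ∨ x1) ∨ F) ∧ (¬x1 ∨ (x0 ∧ x0)))) ∧ (((¬x1 ∨ ¬F) ∧ (¬x1 ∧ (x0 ∧ x1))) ∨ x1)
  step 1: (((T ∨ (T ∧ F)) ∨ ((T ∨ x1) ∧ ¬x1)) ∨ (((F ∨ x1) ∨ F) ∧ (¬x1 ∨ (x0 ∧ x0)))) ∧ (((¬x1 ∨ ¬F) ∧ (¬x1 ∧ (x0 ∧ x1))) ∨ x1)
  step 2: ((T ∨ ((T ∨ x1) ∧ ¬x1)) ∨ (((F ∨ x1) ∨ F) ∧ (¬x1 ∨ (x0 ∧ x0)))) ∧ (((¬x1 ∨ ¬F) ∧ (¬x1 ∧ (x0 ∧ x1))) ∨ x1)
  step 3: (T ∨ (((F ∨ x1) ∨ F) ∧ (¬x1 ∨ (x0 ∧ x0)))) ∧ (((¬x1 ∨ ¬F) ∧ (¬x1 ∧ (x0 ∧ x1))) ∨ x1)
  step 4: T ∧ (((¬x1 ∨ ¬F) ∧ (¬x1 ∧ (x0 ∧ x1))) ∨ x1)
  step 5: ((¬x1 ∨ ¬F) ∧ (¬x1 ∧ (x0 ∧ x1))) ∨ x1
  step 6: ((¬x1 ∨ T) ∧ (¬x1 ∧ (x0 ∧ x1))) ∨ x1
  step 7: (T ∧ (¬x1 ∧ (x0 ∧ x1))) ∨ x1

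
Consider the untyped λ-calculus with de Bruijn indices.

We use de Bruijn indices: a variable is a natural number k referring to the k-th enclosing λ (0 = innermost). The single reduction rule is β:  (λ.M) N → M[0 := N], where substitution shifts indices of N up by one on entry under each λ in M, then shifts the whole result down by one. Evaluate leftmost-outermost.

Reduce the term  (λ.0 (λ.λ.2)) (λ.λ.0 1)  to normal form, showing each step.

  start: (λ.0 (λ.λ.2)) (λ.λ.0 1)
  step 1: (λ.λ.0 1) (λ.λ.λ.λ.0 1)
  step 2: λ.0 (λ.λ.λ.λ.0 1)

Answer: normal form = λ.0 (λ.λ.λ.λ.0 1)  (in 2 steps)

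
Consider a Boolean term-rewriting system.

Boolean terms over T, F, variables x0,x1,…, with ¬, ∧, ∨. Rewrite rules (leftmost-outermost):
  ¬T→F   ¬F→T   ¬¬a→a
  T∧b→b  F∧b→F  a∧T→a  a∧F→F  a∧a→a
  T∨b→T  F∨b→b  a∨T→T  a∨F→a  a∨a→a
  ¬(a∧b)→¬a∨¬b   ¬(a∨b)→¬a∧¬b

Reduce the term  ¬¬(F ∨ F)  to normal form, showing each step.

Answer: normal form = F  (in 2 steps)

Derivation:
  start: ¬¬(F ∨ F)
  →1  F ∨ F
  →2  F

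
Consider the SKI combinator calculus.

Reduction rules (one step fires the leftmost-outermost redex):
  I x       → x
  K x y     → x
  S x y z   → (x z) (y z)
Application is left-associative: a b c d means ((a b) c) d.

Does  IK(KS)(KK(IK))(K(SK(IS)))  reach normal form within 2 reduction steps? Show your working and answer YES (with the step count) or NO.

Answer: NO — after 2 steps the term is KS(K(SK(IS))), not yet normal

Working:
  start: IK(KS)(KK(IK))(K(SK(IS)))
  →1  K(KS)(KK(IK))(K(SK(IS)))
  →2  KS(K(SK(IS)))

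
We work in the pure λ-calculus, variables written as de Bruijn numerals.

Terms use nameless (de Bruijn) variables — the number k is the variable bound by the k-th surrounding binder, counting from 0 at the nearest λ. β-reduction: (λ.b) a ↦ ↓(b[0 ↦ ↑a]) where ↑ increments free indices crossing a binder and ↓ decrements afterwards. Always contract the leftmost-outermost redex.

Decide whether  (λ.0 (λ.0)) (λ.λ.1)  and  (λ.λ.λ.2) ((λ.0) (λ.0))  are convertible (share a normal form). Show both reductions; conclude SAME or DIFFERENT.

Term A:
  start: (λ.0 (λ.0)) (λ.λ.1)
  →1  (λ.λ.1) (λ.0)
  →2  λ.λ.0

Term B:
  start: (λ.λ.λ.2) ((λ.0) (λ.0))
  →1  λ.λ.(λ.0) (λ.0)
  →2  λ.λ.λ.0

Answer: DIFFERENT — A ⇓ λ.λ.0, B ⇓ λ.λ.λ.0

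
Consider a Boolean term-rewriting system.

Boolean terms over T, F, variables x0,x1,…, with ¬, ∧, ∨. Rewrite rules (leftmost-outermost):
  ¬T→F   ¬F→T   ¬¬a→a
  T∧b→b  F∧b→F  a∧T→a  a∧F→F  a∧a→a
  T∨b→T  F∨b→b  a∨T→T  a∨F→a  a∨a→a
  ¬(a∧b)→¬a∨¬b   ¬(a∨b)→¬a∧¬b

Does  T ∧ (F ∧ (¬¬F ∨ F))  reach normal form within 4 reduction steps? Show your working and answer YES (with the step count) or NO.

Answer: YES — reaches normal form F in 2 ≤ 4 steps

Working:
  start: T ∧ (F ∧ (¬¬F ∨ F))
  step 1: F ∧ (¬¬F ∨ F)
  step 2: F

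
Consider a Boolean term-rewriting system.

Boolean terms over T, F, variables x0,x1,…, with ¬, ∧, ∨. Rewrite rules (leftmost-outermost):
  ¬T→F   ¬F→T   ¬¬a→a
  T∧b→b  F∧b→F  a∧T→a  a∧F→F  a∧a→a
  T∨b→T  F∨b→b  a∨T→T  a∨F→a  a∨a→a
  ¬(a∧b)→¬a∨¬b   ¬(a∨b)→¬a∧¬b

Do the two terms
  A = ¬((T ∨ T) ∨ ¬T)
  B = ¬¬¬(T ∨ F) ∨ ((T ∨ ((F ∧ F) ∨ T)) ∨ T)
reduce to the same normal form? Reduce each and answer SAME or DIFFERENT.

Answer: DIFFERENT — A ⇓ F, B ⇓ T

Reduction:
Term A:
  start: ¬((T ∨ T) ∨ ¬T)
  step 1: ¬(T ∨ T) ∧ ¬¬T
  step 2: (¬T ∧ ¬T) ∧ ¬¬T
  step 3: ¬T ∧ ¬¬T
  step 4: F ∧ ¬¬T
  step 5: F

Term B:
  start: ¬¬¬(T ∨ F) ∨ ((T ∨ ((F ∧ F) ∨ T)) ∨ T)
  step 1: ¬(T ∨ F) ∨ ((T ∨ ((F ∧ F) ∨ T)) ∨ T)
  step 2: (¬T ∧ ¬F) ∨ ((T ∨ ((F ∧ F) ∨ T)) ∨ T)
  step 3: (F ∧ ¬F) ∨ ((T ∨ ((F ∧ F) ∨ T)) ∨ T)
  step 4: F ∨ ((T ∨ ((F ∧ F) ∨ T)) ∨ T)
  step 5: (T ∨ ((F ∧ F) ∨ T)) ∨ T
  step 6: T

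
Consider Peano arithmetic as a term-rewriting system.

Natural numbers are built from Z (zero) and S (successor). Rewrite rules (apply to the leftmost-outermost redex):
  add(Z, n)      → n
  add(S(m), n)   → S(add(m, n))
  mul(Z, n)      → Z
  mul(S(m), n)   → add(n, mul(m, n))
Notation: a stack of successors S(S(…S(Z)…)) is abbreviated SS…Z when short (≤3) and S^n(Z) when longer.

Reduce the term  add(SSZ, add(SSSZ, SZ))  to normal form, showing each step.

  start: add(SSZ, add(SSSZ, SZ))
  →1  S(add(SZ, add(SSSZ, SZ)))
  →2  S(S(add(Z, add(SSSZ, SZ))))
  →3  S(S(add(SSSZ, SZ)))
  →4  S(S(S(add(SSZ, SZ))))
  →5  S(S(S(S(add(SZ, SZ)))))
  →6  S(S(S(S(S(add(Z, SZ))))))
  →7  S^6(Z)

Answer: normal form = S^6(Z)  (in 7 steps)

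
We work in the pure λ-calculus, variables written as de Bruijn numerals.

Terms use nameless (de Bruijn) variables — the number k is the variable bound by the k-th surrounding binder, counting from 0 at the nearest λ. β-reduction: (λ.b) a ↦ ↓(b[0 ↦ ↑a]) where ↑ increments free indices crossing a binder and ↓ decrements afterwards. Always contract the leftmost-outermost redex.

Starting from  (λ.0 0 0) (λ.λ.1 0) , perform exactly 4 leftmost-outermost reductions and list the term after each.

Answer: after 4 steps: λ.(λ.λ.1 0) 0

Derivation:
  start: (λ.0 0 0) (λ.λ.1 0)
  step 1: (λ.λ.1 0) (λ.λ.1 0) (λ.λ.1 0)
  step 2: (λ.(λ.λ.1 0) 0) (λ.λ.1 0)
  step 3: (λ.λ.1 0) (λ.λ.1 0)
  step 4: λ.(λ.λ.1 0) 0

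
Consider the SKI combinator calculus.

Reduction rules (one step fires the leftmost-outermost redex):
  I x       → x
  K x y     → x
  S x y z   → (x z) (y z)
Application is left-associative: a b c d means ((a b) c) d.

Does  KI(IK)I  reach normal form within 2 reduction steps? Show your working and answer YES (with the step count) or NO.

  start: KI(IK)I
  step 1: II
  step 2: I

Answer: YES — reaches normal form I in 2 ≤ 2 steps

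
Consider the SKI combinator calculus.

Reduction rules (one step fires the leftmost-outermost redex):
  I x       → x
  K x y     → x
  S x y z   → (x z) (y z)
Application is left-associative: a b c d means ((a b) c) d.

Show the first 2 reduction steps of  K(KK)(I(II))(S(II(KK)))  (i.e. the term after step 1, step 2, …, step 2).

Answer: after 2 steps: K

Working:
  start: K(KK)(I(II))(S(II(KK)))
  [1] KK(S(II(KK)))
  [2] K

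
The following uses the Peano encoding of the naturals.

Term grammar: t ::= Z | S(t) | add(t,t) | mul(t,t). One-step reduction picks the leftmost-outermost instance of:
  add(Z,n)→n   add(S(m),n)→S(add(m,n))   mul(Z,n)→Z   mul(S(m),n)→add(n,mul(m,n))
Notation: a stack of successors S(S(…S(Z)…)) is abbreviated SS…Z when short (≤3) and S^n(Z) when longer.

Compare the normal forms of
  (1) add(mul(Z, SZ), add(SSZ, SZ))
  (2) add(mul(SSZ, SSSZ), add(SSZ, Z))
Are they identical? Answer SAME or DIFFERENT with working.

Term A:
  start: add(mul(Z, SZ), add(SSZ, SZ))
  step 1: add(Z, add(SSZ, SZ))
  step 2: add(SSZ, SZ)
  step 3: S(add(SZ, SZ))
  step 4: S(S(add(Z, SZ)))
  step 5: SSSZ

Term B:
  start: add(mul(SSZ, SSSZ), add(SSZ, Z))
  step 1: add(add(SSSZ, mul(SZ, SSSZ)), add(SSZ, Z))
  step 2: add(S(add(SSZ, mul(SZ, SSSZ))), add(SSZ, Z))
  step 3: S(add(add(SSZ, mul(SZ, SSSZ)), add(SSZ, Z)))
  step 4: S(add(S(add(SZ, mul(SZ, SSSZ))), add(SSZ, Z)))
  step 5: S(S(add(add(SZ, mul(SZ, SSSZ)), add(SSZ, Z))))
  step 6: S(S(add(S(add(Z, mul(SZ, SSSZ))), add(SSZ, Z))))
  step 7: S(S(S(add(add(Z, mul(SZ, SSSZ)), add(SSZ, Z)))))
  step 8: S(S(S(add(mul(SZ, SSSZ), add(SSZ, Z)))))
  step 9: S(S(S(add(add(SSSZ, mul(Z, SSSZ)), add(SSZ, Z)))))
  step 10: S(S(S(add(S(add(SSZ, mul(Z, SSSZ))), add(SSZ, Z)))))
  step 11: S(S(S(S(add(add(SSZ, mul(Z, SSSZ)), add(SSZ, Z))))))
  step 12: S(S(S(S(add(S(add(SZ, mul(Z, SSSZ))), add(SSZ, Z))))))
  step 13: S(S(S(S(S(add(add(SZ, mul(Z, SSSZ)), add(SSZ, Z)))))))
  step 14: S(S(S(S(S(add(S(add(Z, mul(Z, SSSZ))), add(SSZ, Z)))))))
  step 15: S(S(S(S(S(S(add(add(Z, mul(Z, SSSZ)), add(SSZ, Z))))))))
  step 16: S(S(S(S(S(S(add(mul(Z, SSSZ), add(SSZ, Z))))))))
  step 17: S(S(S(S(S(S(add(Z, add(SSZ, Z))))))))
  step 18: S(S(S(S(S(S(add(SSZ, Z)))))))
  step 19: S(S(S(S(S(S(S(add(SZ, Z))))))))
  step 20: S(S(S(S(S(S(S(S(add(Z, Z)))))))))
  step 21: S^8(Z)

Answer: DIFFERENT — A ⇓ SSSZ, B ⇓ S^8(Z)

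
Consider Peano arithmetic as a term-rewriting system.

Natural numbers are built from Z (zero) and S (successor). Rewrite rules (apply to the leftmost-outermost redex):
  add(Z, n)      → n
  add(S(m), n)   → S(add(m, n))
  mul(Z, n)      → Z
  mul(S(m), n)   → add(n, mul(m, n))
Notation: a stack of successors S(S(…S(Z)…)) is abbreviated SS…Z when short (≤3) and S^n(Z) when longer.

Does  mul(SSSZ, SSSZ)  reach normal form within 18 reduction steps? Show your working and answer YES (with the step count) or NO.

Answer: YES — reaches normal form S^9(Z) in 16 ≤ 18 steps

Reduction:
  start: mul(SSSZ, SSSZ)
  →1  add(SSSZ, mul(SSZ, SSSZ))
  →2  S(add(SSZ, mul(SSZ, SSSZ)))
  →3  S(S(add(SZ, mul(SSZ, SSSZ))))
  →4  S(S(S(add(Z, mul(SSZ, SSSZ)))))
  →5  S(S(S(mul(SSZ, SSSZ))))
  →6  S(S(S(add(SSSZ, mul(SZ, SSSZ)))))
  →7  S(S(S(S(add(SSZ, mul(SZ, SSSZ))))))
  →8  S(S(S(S(S(add(SZ, mul(SZ, SSSZ)))))))
  →9  S(S(S(S(S(S(add(Z, mul(SZ, SSSZ))))))))
  →10  S(S(S(S(S(S(mul(SZ, SSSZ)))))))
  →11  S(S(S(S(S(S(add(SSSZ, mul(Z, SSSZ))))))))
  →12  S(S(S(S(S(S(S(add(SSZ, mul(Z, SSSZ)))))))))
  →13  S(S(S(S(S(S(S(S(add(SZ, mul(Z, SSSZ))))))))))
  →14  S(S(S(S(S(S(S(S(S(add(Z, mul(Z, SSSZ)))))))))))
  →15  S(S(S(S(S(S(S(S(S(mul(Z, SSSZ))))))))))
  →16  S^9(Z)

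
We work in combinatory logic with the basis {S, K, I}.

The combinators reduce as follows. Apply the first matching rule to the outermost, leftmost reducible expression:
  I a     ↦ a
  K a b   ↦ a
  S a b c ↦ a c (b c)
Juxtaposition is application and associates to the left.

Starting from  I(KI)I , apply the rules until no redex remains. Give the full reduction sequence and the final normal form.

  start: I(KI)I
  →1  KII
  →2  I

Answer: normal form = I  (in 2 steps)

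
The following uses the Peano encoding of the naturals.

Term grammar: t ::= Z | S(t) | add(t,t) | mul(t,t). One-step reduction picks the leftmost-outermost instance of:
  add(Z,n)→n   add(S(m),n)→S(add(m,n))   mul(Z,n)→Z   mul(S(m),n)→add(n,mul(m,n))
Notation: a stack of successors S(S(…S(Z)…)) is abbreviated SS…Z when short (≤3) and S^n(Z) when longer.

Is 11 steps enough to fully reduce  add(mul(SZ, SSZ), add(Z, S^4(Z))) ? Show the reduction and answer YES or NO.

  start: add(mul(SZ, SSZ), add(Z, S^4(Z)))
  step 1: add(add(SSZ, mul(Z, SSZ)), add(Z, S^4(Z)))
  step 2: add(S(add(SZ, mul(Z, SSZ))), add(Z, S^4(Z)))
  step 3: S(add(add(SZ, mul(Z, SSZ)), add(Z, S^4(Z))))
  step 4: S(add(S(add(Z, mul(Z, SSZ))), add(Z, S^4(Z))))
  step 5: S(S(add(add(Z, mul(Z, SSZ)), add(Z, S^4(Z)))))
  step 6: S(S(add(mul(Z, SSZ), add(Z, S^4(Z)))))
  step 7: S(S(add(Z, add(Z, S^4(Z)))))
  step 8: S(S(add(Z, S^4(Z))))
  step 9: S^6(Z)

Answer: YES — reaches normal form S^6(Z) in 9 ≤ 11 steps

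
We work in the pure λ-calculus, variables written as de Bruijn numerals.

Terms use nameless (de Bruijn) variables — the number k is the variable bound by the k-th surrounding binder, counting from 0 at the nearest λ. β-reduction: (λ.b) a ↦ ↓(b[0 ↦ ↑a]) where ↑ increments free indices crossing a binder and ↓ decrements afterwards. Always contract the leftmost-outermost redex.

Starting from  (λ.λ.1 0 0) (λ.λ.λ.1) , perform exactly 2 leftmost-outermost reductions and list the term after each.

Answer: after 2 steps: λ.(λ.λ.1) 0

Derivation:
  start: (λ.λ.1 0 0) (λ.λ.λ.1)
  step 1: λ.(λ.λ.λ.1) 0 0
  step 2: λ.(λ.λ.1) 0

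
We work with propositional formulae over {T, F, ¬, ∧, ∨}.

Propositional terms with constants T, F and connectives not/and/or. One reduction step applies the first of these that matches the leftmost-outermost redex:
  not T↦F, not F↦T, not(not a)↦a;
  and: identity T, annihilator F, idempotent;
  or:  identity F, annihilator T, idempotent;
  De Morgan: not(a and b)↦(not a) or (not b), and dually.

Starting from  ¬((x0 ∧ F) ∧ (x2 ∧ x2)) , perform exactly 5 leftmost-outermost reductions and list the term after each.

Answer: after 5 steps: T

Reduction:
  start: ¬((x0 ∧ F) ∧ (x2 ∧ x2))
  →1  ¬(x0 ∧ F) ∨ ¬(x2 ∧ x2)
  →2  (¬x0 ∨ ¬F) ∨ ¬(x2 ∧ x2)
  →3  (¬x0 ∨ T) ∨ ¬(x2 ∧ x2)
  →4  T ∨ ¬(x2 ∧ x2)
  →5  T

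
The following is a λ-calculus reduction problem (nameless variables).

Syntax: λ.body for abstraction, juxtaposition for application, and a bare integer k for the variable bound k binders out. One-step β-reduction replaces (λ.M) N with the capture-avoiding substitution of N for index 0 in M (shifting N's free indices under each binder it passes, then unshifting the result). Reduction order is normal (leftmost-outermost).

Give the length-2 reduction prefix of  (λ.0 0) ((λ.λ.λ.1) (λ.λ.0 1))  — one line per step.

  start: (λ.0 0) ((λ.λ.λ.1) (λ.λ.0 1))
  [1] (λ.λ.λ.1) (λ.λ.0 1) ((λ.λ.λ.1) (λ.λ.0 1))
  [2] (λ.λ.1) ((λ.λ.λ.1) (λ.λ.0 1))

Answer: after 2 steps: (λ.λ.1) ((λ.λ.λ.1) (λ.λ.0 1))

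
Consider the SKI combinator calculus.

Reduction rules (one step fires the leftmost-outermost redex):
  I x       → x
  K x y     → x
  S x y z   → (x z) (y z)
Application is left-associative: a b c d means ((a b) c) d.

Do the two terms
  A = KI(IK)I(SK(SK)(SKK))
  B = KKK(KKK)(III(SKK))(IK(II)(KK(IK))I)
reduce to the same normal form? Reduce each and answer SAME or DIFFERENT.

Answer: DIFFERENT — A ⇓ SKK, B ⇓ KI

Derivation:
Term A:
  start: KI(IK)I(SK(SK)(SKK))
  [1] II(SK(SK)(SKK))
  [2] I(SK(SK)(SKK))
  [3] SK(SK)(SKK)
  [4] K(SKK)(SK(SKK))
  [5] SKK

Term B:
  start: KKK(KKK)(III(SKK))(IK(II)(KK(IK))I)
  [1] K(KKK)(III(SKK))(IK(II)(KK(IK))I)
  [2] KKK(IK(II)(KK(IK))I)
  [3] K(IK(II)(KK(IK))I)
  [4] K(K(II)(KK(IK))I)
  [5] K(III)
  [6] K(II)
  [7] KI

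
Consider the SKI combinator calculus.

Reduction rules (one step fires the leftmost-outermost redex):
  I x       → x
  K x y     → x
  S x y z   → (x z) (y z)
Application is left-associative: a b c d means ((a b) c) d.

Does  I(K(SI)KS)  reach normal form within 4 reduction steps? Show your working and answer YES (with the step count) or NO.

  start: I(K(SI)KS)
  [1] K(SI)KS
  [2] SIS

Answer: YES — reaches normal form SIS in 2 ≤ 4 steps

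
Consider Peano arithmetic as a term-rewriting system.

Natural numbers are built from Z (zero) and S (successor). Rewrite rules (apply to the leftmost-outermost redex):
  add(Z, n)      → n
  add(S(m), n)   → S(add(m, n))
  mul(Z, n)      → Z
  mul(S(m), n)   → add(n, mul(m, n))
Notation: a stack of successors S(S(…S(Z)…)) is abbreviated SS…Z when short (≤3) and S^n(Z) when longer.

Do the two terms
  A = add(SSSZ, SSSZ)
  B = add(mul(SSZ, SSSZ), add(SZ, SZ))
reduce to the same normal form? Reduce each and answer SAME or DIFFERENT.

Answer: DIFFERENT — A ⇓ S^6(Z), B ⇓ S^8(Z)

Derivation:
Term A:
  start: add(SSSZ, SSSZ)
  →1  S(add(SSZ, SSSZ))
  →2  S(S(add(SZ, SSSZ)))
  →3  S(S(S(add(Z, SSSZ))))
  →4  S^6(Z)

Term B:
  start: add(mul(SSZ, SSSZ), add(SZ, SZ))
  →1  add(add(SSSZ, mul(SZ, SSSZ)), add(SZ, SZ))
  →2  add(S(add(SSZ, mul(SZ, SSSZ))), add(SZ, SZ))
  →3  S(add(add(SSZ, mul(SZ, SSSZ)), add(SZ, SZ)))
  →4  S(add(S(add(SZ, mul(SZ, SSSZ))), add(SZ, SZ)))
  →5  S(S(add(add(SZ, mul(SZ, SSSZ)), add(SZ, SZ))))
  →6  S(S(add(S(add(Z, mul(SZ, SSSZ))), add(SZ, SZ))))
  →7  S(S(S(add(add(Z, mul(SZ, SSSZ)), add(SZ, SZ)))))
  →8  S(S(S(add(mul(SZ, SSSZ), add(SZ, SZ)))))
  →9  S(S(S(add(add(SSSZ, mul(Z, SSSZ)), add(SZ, SZ)))))
  →10  S(S(S(add(S(add(SSZ, mul(Z, SSSZ))), add(SZ, SZ)))))
  →11  S(S(S(S(add(add(SSZ, mul(Z, SSSZ)), add(SZ, SZ))))))
  →12  S(S(S(S(add(S(add(SZ, mul(Z, SSSZ))), add(SZ, SZ))))))
  →13  S(S(S(S(S(add(add(SZ, mul(Z, SSSZ)), add(SZ, SZ)))))))
  →14  S(S(S(S(S(add(S(add(Z, mul(Z, SSSZ))), add(SZ, SZ)))))))
  →15  S(S(S(S(S(S(add(add(Z, mul(Z, SSSZ)), add(SZ, SZ))))))))
  →16  S(S(S(S(S(S(add(mul(Z, SSSZ), add(SZ, SZ))))))))
  →17  S(S(S(S(S(S(add(Z, add(SZ, SZ))))))))
  →18  S(S(S(S(S(S(add(SZ, SZ)))))))
  →19  S(S(S(S(S(S(S(add(Z, SZ))))))))
  →20  S^8(Z)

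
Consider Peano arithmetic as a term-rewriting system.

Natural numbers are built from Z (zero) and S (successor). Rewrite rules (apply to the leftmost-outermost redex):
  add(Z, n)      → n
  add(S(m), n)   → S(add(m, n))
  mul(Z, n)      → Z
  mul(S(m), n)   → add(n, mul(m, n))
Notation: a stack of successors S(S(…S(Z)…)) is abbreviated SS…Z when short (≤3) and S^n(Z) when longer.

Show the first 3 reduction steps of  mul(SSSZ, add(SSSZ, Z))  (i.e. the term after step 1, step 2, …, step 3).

Answer: after 3 steps: S(add(add(SSZ, Z), mul(SSZ, add(SSSZ, Z))))

Working:
  start: mul(SSSZ, add(SSSZ, Z))
  →1  add(add(SSSZ, Z), mul(SSZ, add(SSSZ, Z)))
  →2  add(S(add(SSZ, Z)), mul(SSZ, add(SSSZ, Z)))
  →3  S(add(add(SSZ, Z), mul(SSZ, add(SSSZ, Z))))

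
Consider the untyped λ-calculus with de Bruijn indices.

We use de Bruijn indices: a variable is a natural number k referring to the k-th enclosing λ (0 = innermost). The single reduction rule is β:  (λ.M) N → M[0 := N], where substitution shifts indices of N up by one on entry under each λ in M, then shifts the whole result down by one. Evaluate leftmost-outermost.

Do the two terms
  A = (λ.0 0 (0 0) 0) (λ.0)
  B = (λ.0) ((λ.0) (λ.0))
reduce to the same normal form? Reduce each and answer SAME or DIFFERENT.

Term A:
  start: (λ.0 0 (0 0) 0) (λ.0)
  [1] (λ.0) (λ.0) ((λ.0) (λ.0)) (λ.0)
  [2] (λ.0) ((λ.0) (λ.0)) (λ.0)
  [3] (λ.0) (λ.0) (λ.0)
  [4] (λ.0) (λ.0)
  [5] λ.0

Term B:
  start: (λ.0) ((λ.0) (λ.0))
  [1] (λ.0) (λ.0)
  [2] λ.0

Answer: SAME — A ⇓ λ.0, B ⇓ λ.0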